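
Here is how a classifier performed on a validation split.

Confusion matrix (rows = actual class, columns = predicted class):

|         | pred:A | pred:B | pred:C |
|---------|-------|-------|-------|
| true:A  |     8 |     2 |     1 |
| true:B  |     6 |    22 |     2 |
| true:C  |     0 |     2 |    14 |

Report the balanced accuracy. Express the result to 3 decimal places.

0.779

Balanced accuracy = mean of per-class recall.
  A: recall = 8/11 = 0.7273
  B: recall = 22/30 = 0.7333
  C: recall = 14/16 = 0.8750
Mean = (0.7273 + 0.7333 + 0.8750) / 3 = 0.779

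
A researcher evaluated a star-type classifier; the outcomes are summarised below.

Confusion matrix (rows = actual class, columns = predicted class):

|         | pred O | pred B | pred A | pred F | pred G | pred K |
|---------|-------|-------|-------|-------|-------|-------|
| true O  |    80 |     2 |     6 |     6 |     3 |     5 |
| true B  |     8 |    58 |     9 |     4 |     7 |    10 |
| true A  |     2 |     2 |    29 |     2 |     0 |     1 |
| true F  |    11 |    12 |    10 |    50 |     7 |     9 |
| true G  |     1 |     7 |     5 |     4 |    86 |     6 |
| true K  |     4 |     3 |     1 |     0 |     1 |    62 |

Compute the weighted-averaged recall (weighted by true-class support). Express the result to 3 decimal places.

0.712

Per-class recall (TP/(TP+FN)):
  O: TP=80, FN=2+6+6+3+5=22 → 80/102 = 0.7843
  B: TP=58, FN=8+9+4+7+10=38 → 58/96 = 0.6042
  A: TP=29, FN=2+2+2+0+1=7 → 29/36 = 0.8056
  F: TP=50, FN=11+12+10+7+9=49 → 50/99 = 0.5051
  G: TP=86, FN=1+7+5+4+6=23 → 86/109 = 0.7890
  K: TP=62, FN=4+3+1+0+1=9 → 62/71 = 0.8732
Weighted-recall = Σ (supportᵢ/N)·recallᵢ with N=513: (102/513)·0.7843 + (96/513)·0.6042 + (36/513)·0.8056 + (99/513)·0.5051 + (109/513)·0.7890 + (71/513)·0.8732 = 0.712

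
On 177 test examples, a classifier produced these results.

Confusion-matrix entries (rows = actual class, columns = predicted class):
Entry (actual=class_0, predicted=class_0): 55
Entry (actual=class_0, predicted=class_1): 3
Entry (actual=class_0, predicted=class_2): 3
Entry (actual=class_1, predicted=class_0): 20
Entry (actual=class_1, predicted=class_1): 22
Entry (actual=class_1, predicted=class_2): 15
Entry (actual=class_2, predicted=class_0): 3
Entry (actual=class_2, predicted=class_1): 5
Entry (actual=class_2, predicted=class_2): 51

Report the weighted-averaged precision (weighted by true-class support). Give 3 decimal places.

0.726

Per-class precision (TP/(TP+FP)):
  class_0: TP=55, FP=20+3=23 → 55/78 = 0.7051
  class_1: TP=22, FP=3+5=8 → 22/30 = 0.7333
  class_2: TP=51, FP=3+15=18 → 51/69 = 0.7391
Weighted-precision = Σ (supportᵢ/N)·precisionᵢ with N=177: (61/177)·0.7051 + (57/177)·0.7333 + (59/177)·0.7391 = 0.726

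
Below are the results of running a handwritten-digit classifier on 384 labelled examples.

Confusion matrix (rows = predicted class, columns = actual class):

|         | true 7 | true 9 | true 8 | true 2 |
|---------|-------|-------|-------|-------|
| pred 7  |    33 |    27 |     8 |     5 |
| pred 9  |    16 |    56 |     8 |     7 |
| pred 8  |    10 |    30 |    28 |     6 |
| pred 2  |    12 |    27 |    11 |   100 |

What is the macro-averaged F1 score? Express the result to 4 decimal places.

0.5330

Per-class F1 score (2·TP/(2·TP+FP+FN)):
  7: TP=33, FP=27+8+5=40, FN=16+10+12=38 → 66/144 = 0.45833
  9: TP=56, FP=16+8+7=31, FN=27+30+27=84 → 112/227 = 0.49339
  8: TP=28, FP=10+30+6=46, FN=8+8+11=27 → 56/129 = 0.43411
  2: TP=100, FP=12+27+11=50, FN=5+7+6=18 → 200/268 = 0.74627
Macro-F1 score = mean = (0.45833 + 0.49339 + 0.43411 + 0.74627) / 4 = 0.5330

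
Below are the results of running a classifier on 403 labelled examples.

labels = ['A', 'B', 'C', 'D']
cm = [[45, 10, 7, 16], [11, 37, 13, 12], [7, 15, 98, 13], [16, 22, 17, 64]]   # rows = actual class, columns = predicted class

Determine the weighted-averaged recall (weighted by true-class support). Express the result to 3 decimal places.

Per-class recall (TP/(TP+FN)):
  A: TP=45, FN=10+7+16=33 → 45/78 = 0.5769
  B: TP=37, FN=11+13+12=36 → 37/73 = 0.5068
  C: TP=98, FN=7+15+13=35 → 98/133 = 0.7368
  D: TP=64, FN=16+22+17=55 → 64/119 = 0.5378
Weighted-recall = Σ (supportᵢ/N)·recallᵢ with N=403: (78/403)·0.5769 + (73/403)·0.5068 + (133/403)·0.7368 + (119/403)·0.5378 = 0.605

0.605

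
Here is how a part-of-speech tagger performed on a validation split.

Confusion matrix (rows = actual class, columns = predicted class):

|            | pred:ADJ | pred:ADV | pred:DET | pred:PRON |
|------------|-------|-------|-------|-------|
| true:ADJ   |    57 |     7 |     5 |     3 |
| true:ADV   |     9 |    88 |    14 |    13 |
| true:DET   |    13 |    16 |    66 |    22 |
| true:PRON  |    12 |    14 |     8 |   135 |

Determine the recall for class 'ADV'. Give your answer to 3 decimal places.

0.710

recall = TP/(TP+FN).
ADV: TP=88, FN=9+14+13=36 → 88/124 = 0.7097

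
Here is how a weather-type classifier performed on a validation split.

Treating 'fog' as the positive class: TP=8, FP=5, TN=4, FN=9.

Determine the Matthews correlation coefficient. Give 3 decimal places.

MCC = (TP·TN − FP·FN) / √((TP+FP)(TP+FN)(TN+FP)(TN+FN))
Numerator = 8·4 − 5·9 = -13
Denominator = √(13·17·9·13) = √25857 = 160.8011
MCC = -13 / 160.8011 = -0.081

-0.081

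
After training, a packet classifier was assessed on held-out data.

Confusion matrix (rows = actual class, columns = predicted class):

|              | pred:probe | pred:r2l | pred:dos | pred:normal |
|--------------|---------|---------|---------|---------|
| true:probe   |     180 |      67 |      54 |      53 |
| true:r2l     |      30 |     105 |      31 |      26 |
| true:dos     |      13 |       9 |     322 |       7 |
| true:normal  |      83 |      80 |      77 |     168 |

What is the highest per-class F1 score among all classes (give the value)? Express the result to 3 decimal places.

0.771

Per-class F1 score (2·TP/(2·TP+FP+FN)):
  probe: TP=180, FP=30+13+83=126, FN=67+54+53=174 → 360/660 = 0.5455
  r2l: TP=105, FP=67+9+80=156, FN=30+31+26=87 → 210/453 = 0.4636
  dos: TP=322, FP=54+31+77=162, FN=13+9+7=29 → 644/835 = 0.7713
  normal: TP=168, FP=53+26+7=86, FN=83+80+77=240 → 336/662 = 0.5076
Highest is class 'dos' with F1 score = 0.771.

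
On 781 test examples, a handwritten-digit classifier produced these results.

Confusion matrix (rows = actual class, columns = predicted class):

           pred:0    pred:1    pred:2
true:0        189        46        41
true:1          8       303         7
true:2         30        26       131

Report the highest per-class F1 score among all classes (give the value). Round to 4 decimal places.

Per-class F1 score (2·TP/(2·TP+FP+FN)):
  0: TP=189, FP=8+30=38, FN=46+41=87 → 378/503 = 0.75149
  1: TP=303, FP=46+26=72, FN=8+7=15 → 606/693 = 0.87446
  2: TP=131, FP=41+7=48, FN=30+26=56 → 262/366 = 0.71585
Highest is class '1' with F1 score = 0.8745.

0.8745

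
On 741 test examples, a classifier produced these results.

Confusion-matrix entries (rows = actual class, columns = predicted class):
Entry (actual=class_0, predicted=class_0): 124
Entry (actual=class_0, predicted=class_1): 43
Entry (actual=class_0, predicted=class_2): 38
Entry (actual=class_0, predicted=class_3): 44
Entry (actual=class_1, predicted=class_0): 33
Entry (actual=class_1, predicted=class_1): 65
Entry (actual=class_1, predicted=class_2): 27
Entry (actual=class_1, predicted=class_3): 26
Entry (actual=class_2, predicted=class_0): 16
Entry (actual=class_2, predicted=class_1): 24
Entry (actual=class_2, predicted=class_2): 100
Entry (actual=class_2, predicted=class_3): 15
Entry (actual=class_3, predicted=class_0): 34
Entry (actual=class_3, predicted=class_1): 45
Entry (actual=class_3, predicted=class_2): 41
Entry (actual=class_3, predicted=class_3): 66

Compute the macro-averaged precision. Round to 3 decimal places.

0.472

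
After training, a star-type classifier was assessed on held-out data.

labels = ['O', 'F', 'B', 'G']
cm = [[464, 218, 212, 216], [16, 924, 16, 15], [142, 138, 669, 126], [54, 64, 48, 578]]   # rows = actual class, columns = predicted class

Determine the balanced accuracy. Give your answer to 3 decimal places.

Balanced accuracy = mean of per-class recall.
  O: recall = 464/1110 = 0.4180
  F: recall = 924/971 = 0.9516
  B: recall = 669/1075 = 0.6223
  G: recall = 578/744 = 0.7769
Mean = (0.4180 + 0.9516 + 0.6223 + 0.7769) / 4 = 0.692

0.692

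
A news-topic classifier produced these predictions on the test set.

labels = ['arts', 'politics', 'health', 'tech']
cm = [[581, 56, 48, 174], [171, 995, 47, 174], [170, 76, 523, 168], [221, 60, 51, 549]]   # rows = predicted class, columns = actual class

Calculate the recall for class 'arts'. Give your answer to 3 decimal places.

0.508

Take TP from the diagonal, FP from the rest of the 'arts' prediction marginal, FN from the rest of the 'arts' actual marginal.
recall = TP/(TP+FN).
arts: TP=581, FN=171+170+221=562 → 581/1143 = 0.5083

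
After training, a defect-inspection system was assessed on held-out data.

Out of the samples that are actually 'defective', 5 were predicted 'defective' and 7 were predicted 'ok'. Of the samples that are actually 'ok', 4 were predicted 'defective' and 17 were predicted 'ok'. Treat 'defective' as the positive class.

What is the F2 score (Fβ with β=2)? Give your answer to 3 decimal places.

Fβ = (1+β²)·TP / ((1+β²)·TP + β²·FN + FP), with β²=4
= 5·5 / (5·5 + 4·7 + 4) = 0.439

0.439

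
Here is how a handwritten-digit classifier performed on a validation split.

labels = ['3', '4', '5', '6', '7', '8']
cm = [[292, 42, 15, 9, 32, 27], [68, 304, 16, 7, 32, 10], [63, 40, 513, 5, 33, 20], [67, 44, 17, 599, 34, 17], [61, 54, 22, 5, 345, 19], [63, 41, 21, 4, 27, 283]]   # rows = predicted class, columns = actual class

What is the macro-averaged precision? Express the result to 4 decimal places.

0.7089

Per-class precision (TP/(TP+FP)):
  3: TP=292, FP=42+15+9+32+27=125 → 292/417 = 0.70024
  4: TP=304, FP=68+16+7+32+10=133 → 304/437 = 0.69565
  5: TP=513, FP=63+40+5+33+20=161 → 513/674 = 0.76113
  6: TP=599, FP=67+44+17+34+17=179 → 599/778 = 0.76992
  7: TP=345, FP=61+54+22+5+19=161 → 345/506 = 0.68182
  8: TP=283, FP=63+41+21+4+27=156 → 283/439 = 0.64465
Macro-precision = mean = (0.70024 + 0.69565 + 0.76113 + 0.76992 + 0.68182 + 0.64465) / 6 = 0.7089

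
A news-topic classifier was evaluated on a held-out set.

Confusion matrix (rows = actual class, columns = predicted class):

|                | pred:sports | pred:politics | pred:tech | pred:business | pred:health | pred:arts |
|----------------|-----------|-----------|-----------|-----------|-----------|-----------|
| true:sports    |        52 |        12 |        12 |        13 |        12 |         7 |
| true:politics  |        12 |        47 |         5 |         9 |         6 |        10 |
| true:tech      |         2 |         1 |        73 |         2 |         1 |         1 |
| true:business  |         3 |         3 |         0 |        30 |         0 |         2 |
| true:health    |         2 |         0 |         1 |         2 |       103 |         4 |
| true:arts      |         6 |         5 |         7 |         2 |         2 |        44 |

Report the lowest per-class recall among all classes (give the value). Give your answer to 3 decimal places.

0.481

Per-class recall (TP/(TP+FN)):
  sports: TP=52, FN=12+12+13+12+7=56 → 52/108 = 0.4815
  politics: TP=47, FN=12+5+9+6+10=42 → 47/89 = 0.5281
  tech: TP=73, FN=2+1+2+1+1=7 → 73/80 = 0.9125
  business: TP=30, FN=3+3+0+0+2=8 → 30/38 = 0.7895
  health: TP=103, FN=2+0+1+2+4=9 → 103/112 = 0.9196
  arts: TP=44, FN=6+5+7+2+2=22 → 44/66 = 0.6667
Lowest is class 'sports' with recall = 0.481.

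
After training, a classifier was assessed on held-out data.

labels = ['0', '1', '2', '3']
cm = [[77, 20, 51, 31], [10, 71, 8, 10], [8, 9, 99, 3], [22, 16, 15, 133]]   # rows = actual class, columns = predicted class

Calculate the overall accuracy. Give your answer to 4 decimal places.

Accuracy = trace / total = (77+71+99+133=380) / 583 = 380/583 = 0.6518

0.6518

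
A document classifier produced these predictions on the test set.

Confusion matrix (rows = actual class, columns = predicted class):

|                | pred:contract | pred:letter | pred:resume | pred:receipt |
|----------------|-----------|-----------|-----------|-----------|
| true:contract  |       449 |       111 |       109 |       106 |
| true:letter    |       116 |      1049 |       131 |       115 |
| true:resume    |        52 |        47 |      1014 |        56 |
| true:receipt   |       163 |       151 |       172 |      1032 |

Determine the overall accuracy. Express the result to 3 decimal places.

0.727

Accuracy = trace / total = (449+1049+1014+1032=3544) / 4873 = 3544/4873 = 0.727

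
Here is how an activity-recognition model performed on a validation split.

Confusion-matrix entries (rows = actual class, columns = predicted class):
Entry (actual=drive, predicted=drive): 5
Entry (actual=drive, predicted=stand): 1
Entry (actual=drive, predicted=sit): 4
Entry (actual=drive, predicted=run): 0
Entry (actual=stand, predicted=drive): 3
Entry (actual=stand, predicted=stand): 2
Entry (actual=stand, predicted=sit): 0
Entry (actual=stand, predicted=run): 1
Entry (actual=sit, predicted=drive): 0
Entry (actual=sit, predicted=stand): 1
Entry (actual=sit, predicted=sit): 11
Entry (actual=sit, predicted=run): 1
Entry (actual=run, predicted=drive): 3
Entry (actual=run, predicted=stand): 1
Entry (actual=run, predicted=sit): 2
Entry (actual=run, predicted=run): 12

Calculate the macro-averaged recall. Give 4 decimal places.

Per-class recall (TP/(TP+FN)):
  drive: TP=5, FN=1+4+0=5 → 5/10 = 0.50000
  stand: TP=2, FN=3+0+1=4 → 2/6 = 0.33333
  sit: TP=11, FN=0+1+1=2 → 11/13 = 0.84615
  run: TP=12, FN=3+1+2=6 → 12/18 = 0.66667
Macro-recall = mean = (0.50000 + 0.33333 + 0.84615 + 0.66667) / 4 = 0.5865

0.5865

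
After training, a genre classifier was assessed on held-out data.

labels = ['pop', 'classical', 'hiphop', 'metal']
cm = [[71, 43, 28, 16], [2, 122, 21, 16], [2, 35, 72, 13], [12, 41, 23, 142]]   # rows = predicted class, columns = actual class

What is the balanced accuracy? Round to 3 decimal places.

Balanced accuracy = mean of per-class recall.
  pop: recall = 71/87 = 0.8161
  classical: recall = 122/241 = 0.5062
  hiphop: recall = 72/144 = 0.5000
  metal: recall = 142/187 = 0.7594
Mean = (0.8161 + 0.5062 + 0.5000 + 0.7594) / 4 = 0.645

0.645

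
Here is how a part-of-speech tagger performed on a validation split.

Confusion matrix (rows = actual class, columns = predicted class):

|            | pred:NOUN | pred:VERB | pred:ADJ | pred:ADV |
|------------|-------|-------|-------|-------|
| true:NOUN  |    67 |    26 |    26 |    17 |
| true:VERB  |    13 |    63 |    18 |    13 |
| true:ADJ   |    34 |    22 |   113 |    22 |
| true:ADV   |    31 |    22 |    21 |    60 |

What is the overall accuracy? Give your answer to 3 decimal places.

0.533

Accuracy = trace / total = (67+63+113+60=303) / 568 = 303/568 = 0.533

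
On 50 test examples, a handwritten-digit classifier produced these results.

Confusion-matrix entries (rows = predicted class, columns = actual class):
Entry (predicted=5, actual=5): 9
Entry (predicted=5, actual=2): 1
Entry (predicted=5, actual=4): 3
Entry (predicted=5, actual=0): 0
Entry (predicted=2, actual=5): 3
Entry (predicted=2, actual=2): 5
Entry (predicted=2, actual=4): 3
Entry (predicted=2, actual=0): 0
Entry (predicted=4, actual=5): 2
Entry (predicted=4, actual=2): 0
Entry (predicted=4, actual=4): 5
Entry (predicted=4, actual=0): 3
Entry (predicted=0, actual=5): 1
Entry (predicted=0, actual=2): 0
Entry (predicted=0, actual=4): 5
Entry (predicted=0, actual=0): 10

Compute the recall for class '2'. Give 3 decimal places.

0.833

recall = TP/(TP+FN).
2: TP=5, FN=1+0+0=1 → 5/6 = 0.8333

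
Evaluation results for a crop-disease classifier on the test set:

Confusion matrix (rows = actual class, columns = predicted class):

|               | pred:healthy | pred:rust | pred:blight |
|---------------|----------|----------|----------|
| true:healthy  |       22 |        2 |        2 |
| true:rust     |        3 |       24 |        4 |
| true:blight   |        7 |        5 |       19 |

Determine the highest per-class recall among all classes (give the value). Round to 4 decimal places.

Per-class recall (TP/(TP+FN)):
  healthy: TP=22, FN=2+2=4 → 22/26 = 0.84615
  rust: TP=24, FN=3+4=7 → 24/31 = 0.77419
  blight: TP=19, FN=7+5=12 → 19/31 = 0.61290
Highest is class 'healthy' with recall = 0.8462.

0.8462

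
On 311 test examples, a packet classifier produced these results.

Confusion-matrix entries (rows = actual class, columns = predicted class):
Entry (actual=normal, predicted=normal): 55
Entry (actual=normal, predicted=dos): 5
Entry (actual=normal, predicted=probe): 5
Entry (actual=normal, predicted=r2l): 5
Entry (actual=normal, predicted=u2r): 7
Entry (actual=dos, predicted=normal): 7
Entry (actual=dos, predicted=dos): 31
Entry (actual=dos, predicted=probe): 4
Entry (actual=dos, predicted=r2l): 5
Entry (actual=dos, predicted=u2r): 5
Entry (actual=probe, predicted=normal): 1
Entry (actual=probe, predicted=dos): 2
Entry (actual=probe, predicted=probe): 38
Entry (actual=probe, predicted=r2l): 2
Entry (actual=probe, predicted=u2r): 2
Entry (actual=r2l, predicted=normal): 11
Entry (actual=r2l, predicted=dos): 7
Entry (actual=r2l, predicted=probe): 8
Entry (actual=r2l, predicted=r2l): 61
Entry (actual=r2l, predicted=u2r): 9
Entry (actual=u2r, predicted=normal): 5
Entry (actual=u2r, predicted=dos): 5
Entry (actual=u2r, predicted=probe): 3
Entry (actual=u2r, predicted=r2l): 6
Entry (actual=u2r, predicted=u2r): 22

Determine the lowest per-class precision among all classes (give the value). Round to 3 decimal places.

0.489

Per-class precision (TP/(TP+FP)):
  normal: TP=55, FP=7+1+11+5=24 → 55/79 = 0.6962
  dos: TP=31, FP=5+2+7+5=19 → 31/50 = 0.6200
  probe: TP=38, FP=5+4+8+3=20 → 38/58 = 0.6552
  r2l: TP=61, FP=5+5+2+6=18 → 61/79 = 0.7722
  u2r: TP=22, FP=7+5+2+9=23 → 22/45 = 0.4889
Lowest is class 'u2r' with precision = 0.489.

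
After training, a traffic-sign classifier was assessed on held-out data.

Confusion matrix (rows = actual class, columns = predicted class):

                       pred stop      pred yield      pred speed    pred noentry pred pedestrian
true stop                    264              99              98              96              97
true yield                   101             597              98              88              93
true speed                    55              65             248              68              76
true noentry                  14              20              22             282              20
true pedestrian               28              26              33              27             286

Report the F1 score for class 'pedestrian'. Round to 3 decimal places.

0.588

F1 score = 2·TP/(2·TP+FP+FN).
pedestrian: TP=286, FP=97+93+76+20=286, FN=28+26+33+27=114 → 572/972 = 0.5885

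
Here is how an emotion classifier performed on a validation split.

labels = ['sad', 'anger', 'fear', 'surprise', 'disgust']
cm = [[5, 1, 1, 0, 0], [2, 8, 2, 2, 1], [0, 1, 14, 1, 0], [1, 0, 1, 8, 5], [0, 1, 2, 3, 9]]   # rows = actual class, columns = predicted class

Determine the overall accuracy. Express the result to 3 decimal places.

0.647

Accuracy = trace / total = (5+8+14+8+9=44) / 68 = 44/68 = 0.647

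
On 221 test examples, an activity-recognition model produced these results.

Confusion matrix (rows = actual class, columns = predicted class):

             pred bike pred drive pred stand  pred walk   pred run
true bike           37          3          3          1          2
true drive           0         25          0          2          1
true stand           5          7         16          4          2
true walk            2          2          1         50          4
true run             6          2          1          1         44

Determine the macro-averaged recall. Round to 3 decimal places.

Per-class recall (TP/(TP+FN)):
  bike: TP=37, FN=3+3+1+2=9 → 37/46 = 0.8043
  drive: TP=25, FN=0+0+2+1=3 → 25/28 = 0.8929
  stand: TP=16, FN=5+7+4+2=18 → 16/34 = 0.4706
  walk: TP=50, FN=2+2+1+4=9 → 50/59 = 0.8475
  run: TP=44, FN=6+2+1+1=10 → 44/54 = 0.8148
Macro-recall = mean = (0.8043 + 0.8929 + 0.4706 + 0.8475 + 0.8148) / 5 = 0.766

0.766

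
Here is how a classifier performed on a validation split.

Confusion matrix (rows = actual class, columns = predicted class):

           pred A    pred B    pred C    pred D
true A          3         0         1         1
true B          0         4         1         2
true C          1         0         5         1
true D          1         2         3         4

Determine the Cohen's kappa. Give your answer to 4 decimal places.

0.3958

Observed agreement pₒ = trace/N = 16/29 = 0.55172
Expected agreement pₑ = Σ (rowᵢ·colᵢ)/N² = (5·5 + 7·6 + 7·10 + 10·8)/29² = 0.25803
κ = (pₒ − pₑ)/(1 − pₑ) = (0.55172 − 0.25803)/(1 − 0.25803) = 0.3958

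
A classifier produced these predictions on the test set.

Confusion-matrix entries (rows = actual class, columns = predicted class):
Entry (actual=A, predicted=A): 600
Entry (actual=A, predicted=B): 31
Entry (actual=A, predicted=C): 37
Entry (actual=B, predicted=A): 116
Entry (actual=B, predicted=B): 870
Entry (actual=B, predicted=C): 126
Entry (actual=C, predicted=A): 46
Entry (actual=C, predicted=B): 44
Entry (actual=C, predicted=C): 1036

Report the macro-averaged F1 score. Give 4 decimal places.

0.8587

Per-class F1 score (2·TP/(2·TP+FP+FN)):
  A: TP=600, FP=116+46=162, FN=31+37=68 → 1200/1430 = 0.83916
  B: TP=870, FP=31+44=75, FN=116+126=242 → 1740/2057 = 0.84589
  C: TP=1036, FP=37+126=163, FN=46+44=90 → 2072/2325 = 0.89118
Macro-F1 score = mean = (0.83916 + 0.84589 + 0.89118) / 3 = 0.8587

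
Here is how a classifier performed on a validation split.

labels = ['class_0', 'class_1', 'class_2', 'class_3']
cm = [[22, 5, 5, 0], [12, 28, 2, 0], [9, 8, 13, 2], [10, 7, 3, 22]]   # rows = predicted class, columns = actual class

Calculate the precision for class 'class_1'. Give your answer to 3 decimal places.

0.667

Treat 'class_1' as positive and all other classes as negative.
precision = TP/(TP+FP).
class_1: TP=28, FP=12+2+0=14 → 28/42 = 0.6667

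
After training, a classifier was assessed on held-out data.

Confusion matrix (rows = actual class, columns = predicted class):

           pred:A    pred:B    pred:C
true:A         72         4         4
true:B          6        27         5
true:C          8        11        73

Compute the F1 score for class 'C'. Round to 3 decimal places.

0.839

Take TP from the diagonal, FP from the rest of the 'C' prediction marginal, FN from the rest of the 'C' actual marginal.
F1 score = 2·TP/(2·TP+FP+FN).
C: TP=73, FP=4+5=9, FN=8+11=19 → 146/174 = 0.8391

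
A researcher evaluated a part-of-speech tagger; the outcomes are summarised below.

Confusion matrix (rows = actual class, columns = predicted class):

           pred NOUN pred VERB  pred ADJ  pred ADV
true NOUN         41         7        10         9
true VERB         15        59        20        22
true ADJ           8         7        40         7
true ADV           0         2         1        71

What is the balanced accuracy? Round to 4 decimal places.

Balanced accuracy = mean of per-class recall.
  NOUN: recall = 41/67 = 0.61194
  VERB: recall = 59/116 = 0.50862
  ADJ: recall = 40/62 = 0.64516
  ADV: recall = 71/74 = 0.95946
Mean = (0.61194 + 0.50862 + 0.64516 + 0.95946) / 4 = 0.6813

0.6813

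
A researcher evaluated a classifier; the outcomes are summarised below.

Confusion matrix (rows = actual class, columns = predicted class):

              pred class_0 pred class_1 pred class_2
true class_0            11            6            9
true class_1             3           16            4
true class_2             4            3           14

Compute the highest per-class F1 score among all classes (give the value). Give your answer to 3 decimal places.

Per-class F1 score (2·TP/(2·TP+FP+FN)):
  class_0: TP=11, FP=3+4=7, FN=6+9=15 → 22/44 = 0.5000
  class_1: TP=16, FP=6+3=9, FN=3+4=7 → 32/48 = 0.6667
  class_2: TP=14, FP=9+4=13, FN=4+3=7 → 28/48 = 0.5833
Highest is class 'class_1' with F1 score = 0.667.

0.667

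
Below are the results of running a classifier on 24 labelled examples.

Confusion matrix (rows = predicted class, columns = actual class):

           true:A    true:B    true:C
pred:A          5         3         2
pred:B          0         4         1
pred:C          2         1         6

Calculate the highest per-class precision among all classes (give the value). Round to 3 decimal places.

0.800

Per-class precision (TP/(TP+FP)):
  A: TP=5, FP=3+2=5 → 5/10 = 0.5000
  B: TP=4, FP=0+1=1 → 4/5 = 0.8000
  C: TP=6, FP=2+1=3 → 6/9 = 0.6667
Highest is class 'B' with precision = 0.800.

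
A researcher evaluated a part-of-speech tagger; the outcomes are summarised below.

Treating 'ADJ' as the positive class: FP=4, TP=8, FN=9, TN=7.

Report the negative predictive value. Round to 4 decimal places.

NPV = TN/(TN+FN) = 7/(7+9) = 0.4375

0.4375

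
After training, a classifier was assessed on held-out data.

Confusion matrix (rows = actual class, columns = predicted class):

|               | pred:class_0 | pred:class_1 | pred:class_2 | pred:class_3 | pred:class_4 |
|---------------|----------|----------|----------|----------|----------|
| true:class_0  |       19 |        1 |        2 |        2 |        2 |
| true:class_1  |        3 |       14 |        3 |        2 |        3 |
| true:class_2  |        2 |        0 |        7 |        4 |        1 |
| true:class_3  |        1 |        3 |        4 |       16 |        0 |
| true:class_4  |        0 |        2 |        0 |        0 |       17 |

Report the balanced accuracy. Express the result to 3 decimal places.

0.670

Balanced accuracy = mean of per-class recall.
  class_0: recall = 19/26 = 0.7308
  class_1: recall = 14/25 = 0.5600
  class_2: recall = 7/14 = 0.5000
  class_3: recall = 16/24 = 0.6667
  class_4: recall = 17/19 = 0.8947
Mean = (0.7308 + 0.5600 + 0.5000 + 0.6667 + 0.8947) / 5 = 0.670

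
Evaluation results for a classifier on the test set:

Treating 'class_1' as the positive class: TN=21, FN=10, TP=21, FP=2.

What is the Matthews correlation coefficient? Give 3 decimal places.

0.590

MCC = (TP·TN − FP·FN) / √((TP+FP)(TP+FN)(TN+FP)(TN+FN))
Numerator = 21·21 − 2·10 = 421
Denominator = √(23·31·23·31) = √508369 = 713.0000
MCC = 421 / 713.0000 = 0.590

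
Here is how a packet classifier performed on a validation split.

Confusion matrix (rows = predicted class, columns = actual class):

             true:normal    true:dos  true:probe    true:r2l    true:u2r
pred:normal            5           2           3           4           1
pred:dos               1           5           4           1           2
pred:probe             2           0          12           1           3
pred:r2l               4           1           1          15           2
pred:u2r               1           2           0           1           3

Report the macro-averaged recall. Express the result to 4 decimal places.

0.4878

Per-class recall (TP/(TP+FN)):
  normal: TP=5, FN=1+2+4+1=8 → 5/13 = 0.38462
  dos: TP=5, FN=2+0+1+2=5 → 5/10 = 0.50000
  probe: TP=12, FN=3+4+1+0=8 → 12/20 = 0.60000
  r2l: TP=15, FN=4+1+1+1=7 → 15/22 = 0.68182
  u2r: TP=3, FN=1+2+3+2=8 → 3/11 = 0.27273
Macro-recall = mean = (0.38462 + 0.50000 + 0.60000 + 0.68182 + 0.27273) / 5 = 0.4878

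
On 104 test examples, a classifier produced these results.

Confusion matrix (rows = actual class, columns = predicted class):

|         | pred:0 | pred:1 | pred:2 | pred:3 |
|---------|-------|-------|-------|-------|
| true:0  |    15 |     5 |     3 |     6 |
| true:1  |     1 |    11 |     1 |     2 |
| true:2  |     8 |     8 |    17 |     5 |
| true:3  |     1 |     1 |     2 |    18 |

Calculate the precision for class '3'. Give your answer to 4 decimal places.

0.5806

Take TP from the diagonal, FP from the rest of the '3' prediction marginal, FN from the rest of the '3' actual marginal.
precision = TP/(TP+FP).
3: TP=18, FP=6+2+5=13 → 18/31 = 0.58065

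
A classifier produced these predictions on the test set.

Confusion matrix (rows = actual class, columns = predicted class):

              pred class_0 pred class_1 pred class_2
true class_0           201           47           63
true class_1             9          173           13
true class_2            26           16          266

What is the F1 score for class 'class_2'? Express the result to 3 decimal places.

0.818

Take TP from the diagonal, FP from the rest of the 'class_2' prediction marginal, FN from the rest of the 'class_2' actual marginal.
F1 score = 2·TP/(2·TP+FP+FN).
class_2: TP=266, FP=63+13=76, FN=26+16=42 → 532/650 = 0.8185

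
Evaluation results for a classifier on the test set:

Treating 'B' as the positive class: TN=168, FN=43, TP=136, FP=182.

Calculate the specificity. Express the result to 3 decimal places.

Specificity = TN/(TN+FP) = 168/(168+182) = 0.480

0.480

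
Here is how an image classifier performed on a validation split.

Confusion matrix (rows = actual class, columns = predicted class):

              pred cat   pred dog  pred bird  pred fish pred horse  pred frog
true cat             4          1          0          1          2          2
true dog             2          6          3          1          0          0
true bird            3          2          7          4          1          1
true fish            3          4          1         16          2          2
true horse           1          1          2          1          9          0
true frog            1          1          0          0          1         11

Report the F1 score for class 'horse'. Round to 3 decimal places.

F1 score = 2·TP/(2·TP+FP+FN).
horse: TP=9, FP=2+0+1+2+1=6, FN=1+1+2+1+0=5 → 18/29 = 0.6207

0.621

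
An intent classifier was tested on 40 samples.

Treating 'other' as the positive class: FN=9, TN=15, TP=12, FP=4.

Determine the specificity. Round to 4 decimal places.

0.7895

Specificity = TN/(TN+FP) = 15/(15+4) = 0.7895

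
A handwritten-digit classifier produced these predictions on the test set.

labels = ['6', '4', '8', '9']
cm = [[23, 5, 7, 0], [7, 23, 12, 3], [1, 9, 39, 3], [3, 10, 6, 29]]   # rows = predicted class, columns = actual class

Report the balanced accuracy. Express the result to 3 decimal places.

0.651

Balanced accuracy = mean of per-class recall.
  6: recall = 23/34 = 0.6765
  4: recall = 23/47 = 0.4894
  8: recall = 39/64 = 0.6094
  9: recall = 29/35 = 0.8286
Mean = (0.6765 + 0.4894 + 0.6094 + 0.8286) / 4 = 0.651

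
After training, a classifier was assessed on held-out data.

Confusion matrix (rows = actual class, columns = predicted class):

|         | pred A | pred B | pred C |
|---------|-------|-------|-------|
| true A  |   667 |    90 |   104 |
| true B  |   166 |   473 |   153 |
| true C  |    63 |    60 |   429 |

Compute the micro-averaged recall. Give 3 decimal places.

0.712

Micro-averaging pools counts across classes: ΣTP=1569, ΣFP=636, ΣFN=636.
Micro-recall = TP/(TP+FN) on pooled counts = 0.712 (equals overall accuracy in single-label multiclass).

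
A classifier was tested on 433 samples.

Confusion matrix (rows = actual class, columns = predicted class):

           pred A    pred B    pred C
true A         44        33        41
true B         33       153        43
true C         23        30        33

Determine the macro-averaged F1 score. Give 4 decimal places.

0.4721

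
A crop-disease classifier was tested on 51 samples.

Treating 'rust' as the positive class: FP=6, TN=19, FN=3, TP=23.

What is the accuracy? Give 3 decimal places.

0.824

Accuracy = (TP+TN)/N = (23+19)/51 = 0.824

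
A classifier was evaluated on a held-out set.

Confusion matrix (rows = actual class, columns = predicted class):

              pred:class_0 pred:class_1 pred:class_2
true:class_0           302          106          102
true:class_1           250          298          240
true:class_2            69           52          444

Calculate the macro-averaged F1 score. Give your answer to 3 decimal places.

0.557

Per-class F1 score (2·TP/(2·TP+FP+FN)):
  class_0: TP=302, FP=250+69=319, FN=106+102=208 → 604/1131 = 0.5340
  class_1: TP=298, FP=106+52=158, FN=250+240=490 → 596/1244 = 0.4791
  class_2: TP=444, FP=102+240=342, FN=69+52=121 → 888/1351 = 0.6573
Macro-F1 score = mean = (0.5340 + 0.4791 + 0.6573) / 3 = 0.557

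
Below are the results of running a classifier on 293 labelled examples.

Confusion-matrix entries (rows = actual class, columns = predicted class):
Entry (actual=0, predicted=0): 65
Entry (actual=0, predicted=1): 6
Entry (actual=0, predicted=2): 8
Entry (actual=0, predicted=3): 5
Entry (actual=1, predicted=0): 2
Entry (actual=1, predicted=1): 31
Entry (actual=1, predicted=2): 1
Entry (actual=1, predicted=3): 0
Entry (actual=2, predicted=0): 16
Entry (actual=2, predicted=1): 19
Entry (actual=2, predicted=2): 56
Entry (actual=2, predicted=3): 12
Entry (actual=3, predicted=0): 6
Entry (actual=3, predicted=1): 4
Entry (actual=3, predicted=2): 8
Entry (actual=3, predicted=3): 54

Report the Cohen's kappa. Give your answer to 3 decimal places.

0.600

Observed agreement pₒ = trace/N = 206/293 = 0.7031
Expected agreement pₑ = Σ (rowᵢ·colᵢ)/N² = (84·89 + 34·60 + 103·73 + 72·71)/293² = 0.2580
κ = (pₒ − pₑ)/(1 − pₑ) = (0.7031 − 0.2580)/(1 − 0.2580) = 0.600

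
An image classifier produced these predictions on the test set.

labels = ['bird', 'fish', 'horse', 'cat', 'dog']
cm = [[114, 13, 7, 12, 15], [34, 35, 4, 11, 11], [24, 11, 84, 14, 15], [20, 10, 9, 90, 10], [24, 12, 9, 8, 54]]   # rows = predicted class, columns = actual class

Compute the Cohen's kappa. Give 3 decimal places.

0.468

Observed agreement pₒ = trace/N = 377/650 = 0.5800
Expected agreement pₑ = Σ (rowᵢ·colᵢ)/N² = (216·161 + 81·95 + 113·148 + 135·139 + 105·107)/650² = 0.2111
κ = (pₒ − pₑ)/(1 − pₑ) = (0.5800 − 0.2111)/(1 − 0.2111) = 0.468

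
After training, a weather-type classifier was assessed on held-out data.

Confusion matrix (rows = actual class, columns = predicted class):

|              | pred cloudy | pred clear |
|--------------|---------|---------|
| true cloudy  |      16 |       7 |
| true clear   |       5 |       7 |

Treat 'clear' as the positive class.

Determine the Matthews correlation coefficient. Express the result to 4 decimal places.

MCC = (TP·TN − FP·FN) / √((TP+FP)(TP+FN)(TN+FP)(TN+FN))
Numerator = 7·16 − 7·5 = 77
Denominator = √(14·12·23·21) = √81144 = 284.8579
MCC = 77 / 284.8579 = 0.2703

0.2703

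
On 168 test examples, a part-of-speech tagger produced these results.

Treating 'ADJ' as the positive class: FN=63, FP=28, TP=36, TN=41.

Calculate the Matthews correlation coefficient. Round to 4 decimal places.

-0.0427

MCC = (TP·TN − FP·FN) / √((TP+FP)(TP+FN)(TN+FP)(TN+FN))
Numerator = 36·41 − 28·63 = -288
Denominator = √(64·99·69·104) = √45467136 = 6742.9323
MCC = -288 / 6742.9323 = -0.0427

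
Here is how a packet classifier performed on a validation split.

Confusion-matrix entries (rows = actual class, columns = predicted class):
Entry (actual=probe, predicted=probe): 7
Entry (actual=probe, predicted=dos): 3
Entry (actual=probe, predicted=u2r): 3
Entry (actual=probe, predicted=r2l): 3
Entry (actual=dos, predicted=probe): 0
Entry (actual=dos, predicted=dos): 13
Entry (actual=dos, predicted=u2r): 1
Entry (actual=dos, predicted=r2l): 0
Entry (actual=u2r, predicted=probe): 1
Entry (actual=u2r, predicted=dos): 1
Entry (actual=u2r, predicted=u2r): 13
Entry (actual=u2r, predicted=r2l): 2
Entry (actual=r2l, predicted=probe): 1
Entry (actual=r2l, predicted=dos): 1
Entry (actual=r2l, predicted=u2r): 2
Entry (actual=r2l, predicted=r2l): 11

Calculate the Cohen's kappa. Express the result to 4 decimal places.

Observed agreement pₒ = trace/N = 44/62 = 0.70968
Expected agreement pₑ = Σ (rowᵢ·colᵢ)/N² = (16·9 + 14·18 + 17·19 + 15·16)/62² = 0.24948
κ = (pₒ − pₑ)/(1 − pₑ) = (0.70968 − 0.24948)/(1 − 0.24948) = 0.6132

0.6132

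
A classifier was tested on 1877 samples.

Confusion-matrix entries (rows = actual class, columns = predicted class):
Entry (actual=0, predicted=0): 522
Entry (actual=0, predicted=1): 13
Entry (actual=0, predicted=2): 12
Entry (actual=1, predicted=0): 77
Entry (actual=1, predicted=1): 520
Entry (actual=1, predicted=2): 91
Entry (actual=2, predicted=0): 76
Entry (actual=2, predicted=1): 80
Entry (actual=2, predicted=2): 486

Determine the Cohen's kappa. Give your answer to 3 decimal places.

0.722

Observed agreement pₒ = trace/N = 1528/1877 = 0.8141
Expected agreement pₑ = Σ (rowᵢ·colᵢ)/N² = (547·675 + 688·613 + 642·589)/1877² = 0.3318
κ = (pₒ − pₑ)/(1 − pₑ) = (0.8141 − 0.3318)/(1 − 0.3318) = 0.722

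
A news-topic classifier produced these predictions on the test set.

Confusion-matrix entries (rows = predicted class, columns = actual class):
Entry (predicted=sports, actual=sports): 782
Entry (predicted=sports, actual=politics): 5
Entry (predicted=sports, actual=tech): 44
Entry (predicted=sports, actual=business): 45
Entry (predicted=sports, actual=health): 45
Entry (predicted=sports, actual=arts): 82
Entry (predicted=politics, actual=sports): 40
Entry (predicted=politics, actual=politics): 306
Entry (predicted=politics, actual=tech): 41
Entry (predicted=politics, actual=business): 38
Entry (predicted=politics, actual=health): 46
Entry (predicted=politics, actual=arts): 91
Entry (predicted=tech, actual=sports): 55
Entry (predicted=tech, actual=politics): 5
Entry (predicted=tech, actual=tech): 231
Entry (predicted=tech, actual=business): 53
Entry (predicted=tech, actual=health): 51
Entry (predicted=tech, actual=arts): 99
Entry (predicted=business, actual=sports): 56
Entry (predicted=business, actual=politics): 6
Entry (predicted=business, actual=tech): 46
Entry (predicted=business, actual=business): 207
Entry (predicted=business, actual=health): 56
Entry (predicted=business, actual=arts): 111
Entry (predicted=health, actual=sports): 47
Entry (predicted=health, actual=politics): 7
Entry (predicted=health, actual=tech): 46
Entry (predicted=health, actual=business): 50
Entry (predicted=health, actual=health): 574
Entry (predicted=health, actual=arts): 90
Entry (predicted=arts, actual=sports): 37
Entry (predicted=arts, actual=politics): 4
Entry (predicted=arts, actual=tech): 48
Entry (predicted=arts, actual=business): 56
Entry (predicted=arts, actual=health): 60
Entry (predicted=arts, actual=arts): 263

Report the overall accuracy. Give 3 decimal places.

0.618

Accuracy = trace / total = (782+306+231+207+574+263=2363) / 3823 = 2363/3823 = 0.618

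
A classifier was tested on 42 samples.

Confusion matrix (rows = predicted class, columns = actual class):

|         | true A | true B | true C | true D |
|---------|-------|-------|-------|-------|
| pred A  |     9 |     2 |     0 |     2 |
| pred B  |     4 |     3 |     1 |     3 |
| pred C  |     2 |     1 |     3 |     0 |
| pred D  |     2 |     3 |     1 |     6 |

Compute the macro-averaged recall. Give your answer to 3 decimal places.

Per-class recall (TP/(TP+FN)):
  A: TP=9, FN=4+2+2=8 → 9/17 = 0.5294
  B: TP=3, FN=2+1+3=6 → 3/9 = 0.3333
  C: TP=3, FN=0+1+1=2 → 3/5 = 0.6000
  D: TP=6, FN=2+3+0=5 → 6/11 = 0.5455
Macro-recall = mean = (0.5294 + 0.3333 + 0.6000 + 0.5455) / 4 = 0.502

0.502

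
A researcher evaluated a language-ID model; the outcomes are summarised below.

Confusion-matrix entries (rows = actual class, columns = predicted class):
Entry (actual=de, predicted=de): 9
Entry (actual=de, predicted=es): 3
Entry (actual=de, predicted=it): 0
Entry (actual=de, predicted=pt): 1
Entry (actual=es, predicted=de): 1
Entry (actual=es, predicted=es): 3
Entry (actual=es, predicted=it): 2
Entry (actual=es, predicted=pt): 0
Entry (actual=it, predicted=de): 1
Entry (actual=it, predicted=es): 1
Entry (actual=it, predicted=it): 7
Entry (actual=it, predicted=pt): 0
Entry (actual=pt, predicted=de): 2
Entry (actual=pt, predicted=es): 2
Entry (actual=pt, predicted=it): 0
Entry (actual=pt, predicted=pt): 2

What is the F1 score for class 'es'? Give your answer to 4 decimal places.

0.4000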